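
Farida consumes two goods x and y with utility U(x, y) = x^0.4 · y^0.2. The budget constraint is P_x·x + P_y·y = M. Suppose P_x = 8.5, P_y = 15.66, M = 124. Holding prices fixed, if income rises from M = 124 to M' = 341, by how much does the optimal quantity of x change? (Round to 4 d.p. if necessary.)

At P_x=8.5, P_y=15.66, M=124: x* = 2/3·124/8.5 = 9.7255.
At M' = 341: x* = 26.7451. Change: 26.7451 − 9.7255 = 17.0196.

Δx* = 17.0196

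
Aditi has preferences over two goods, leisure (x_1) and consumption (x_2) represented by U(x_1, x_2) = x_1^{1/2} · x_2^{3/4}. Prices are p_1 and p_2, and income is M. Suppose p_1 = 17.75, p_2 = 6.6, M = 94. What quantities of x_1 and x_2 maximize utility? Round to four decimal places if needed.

The MRS is (2/3)·x_2/x_1. Set MRS = p_1/p_2.
Rearranging, p_2·x_2 = (3/2)·p_1·x_1. Substituting into the budget gives p_1·x_1·(1 + (3/2)) = M.
Demand: x_1*(p_1,p_2,M) = 0.4·M/p_1 and x_2* = 0.6·M/p_2.
At p_1=17.75, p_2=6.6, M=94: x_1* = 0.4·94/17.75 = 2.1183, x_2* = 8.5455.

x_1* = 2.1183, x_2* = 8.5455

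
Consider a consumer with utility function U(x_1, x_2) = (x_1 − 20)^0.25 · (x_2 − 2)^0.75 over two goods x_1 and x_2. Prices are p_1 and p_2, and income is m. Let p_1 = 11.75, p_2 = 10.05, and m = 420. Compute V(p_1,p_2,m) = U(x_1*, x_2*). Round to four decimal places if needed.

Discretionary income = 420 − 20·11.75 − 2·10.05 = 164.9; x_1* = 20 + 0.25·164.9/11.75 = 23.5085; x_2* = 2 + 0.75·164.9/10.05 = 14.306.
Utility at the optimum: U(23.5085, 14.306) = 8.9922.

V = 8.9922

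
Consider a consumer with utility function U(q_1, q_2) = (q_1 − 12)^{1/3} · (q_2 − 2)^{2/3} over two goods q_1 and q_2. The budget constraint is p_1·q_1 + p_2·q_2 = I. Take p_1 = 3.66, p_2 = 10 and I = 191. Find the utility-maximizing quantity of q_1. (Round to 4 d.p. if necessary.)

q_1* = 23.5738

MRS = (1/2)·(q_2−2)/(q_1−12). Tangency with p_1/p_2 gives q_2−2 = 2·(p_1/p_2)·(q_1−12).
Substituting into the budget: q_1* = 12 + 1/3·(I − 12·p_1 − 2·p_2)/p_1, and q_2* = 2 + 2/3·(…)/p_2.
Discretionary income = 191 − 12·3.66 − 2·10 = 127.08; q_1* = 12 + 1/3·127.08/3.66 = 23.5738.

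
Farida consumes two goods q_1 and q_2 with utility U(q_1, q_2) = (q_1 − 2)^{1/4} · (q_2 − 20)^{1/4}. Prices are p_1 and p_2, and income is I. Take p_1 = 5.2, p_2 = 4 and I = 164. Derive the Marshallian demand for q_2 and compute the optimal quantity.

This is Cobb-Douglas in (q_1−2, q_2−20): tangency gives 0.25·p_2·(q_2−20) = 0.25·p_1·(q_1−2).
After buying the subsistence bundle (2, 20), a share 0.5 of the remaining income goes to q_1: q_1* = 2 + 0.5·(I − 2p_1 − 20p_2)/p_1.
Discretionary income = 164 − 2·5.2 − 20·4 = 73.6; q_2* = 20 + 0.5·73.6/4 = 29.2.

q_2* = 29.2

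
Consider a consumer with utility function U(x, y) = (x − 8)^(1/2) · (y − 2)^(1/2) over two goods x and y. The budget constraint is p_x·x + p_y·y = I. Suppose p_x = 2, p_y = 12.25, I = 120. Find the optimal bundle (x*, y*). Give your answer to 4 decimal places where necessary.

This is Cobb-Douglas in (x−8, y−2): tangency gives 0.5·p_y·(y−2) = 0.5·p_x·(x−8).
Substituting into the budget: x* = 8 + 0.5·(I − 8·p_x − 2·p_y)/p_x, and y* = 2 + 0.5·(…)/p_y.
Discretionary income = 120 − 8·2 − 2·12.25 = 79.5; x* = 8 + 0.5·79.5/2 = 27.875; y* = 2 + 0.5·79.5/12.25 = 5.2449.

x* = 27.875, y* = 5.2449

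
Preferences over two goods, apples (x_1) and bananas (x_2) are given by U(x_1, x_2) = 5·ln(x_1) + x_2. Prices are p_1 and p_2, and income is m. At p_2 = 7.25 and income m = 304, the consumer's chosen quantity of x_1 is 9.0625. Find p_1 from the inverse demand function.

MU_x_1 = 5/x_1, MU_x_2 = 1. Tangency: 5/x_1 = p_1/p_2.
So x_1*(p_1,p_2) = 5·p_2/p_1, independent of income; and x_2* = (m − 5·p_2)/p_2.
Set x_1* = 9.0625 in the demand function and solve for p_1: p_1 = 4.

p_1 = 4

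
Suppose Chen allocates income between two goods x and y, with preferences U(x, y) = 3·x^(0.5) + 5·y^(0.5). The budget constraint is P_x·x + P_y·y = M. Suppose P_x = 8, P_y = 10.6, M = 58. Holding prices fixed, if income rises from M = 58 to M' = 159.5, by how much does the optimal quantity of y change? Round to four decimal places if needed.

Δy* = 6.4831

From the CES first-order condition, (3/5)·(y/x)^(0.5) = P_x/P_y.
Solve for the ratio: y/x = [(5/3)·P_x/P_y]^(2).
With the ratio pinned down, the budget gives x* = M/(P_x + P_y·(y/x)) and y* = (y/x)·x*.
Numerically y/x = 1.582216, so x* = 58/(8 + 10.6·1.582216) = 2.3414 and y* = 1.582216·2.3414 = 3.7046.
At M' = 159.5: y* = 10.1877. Change: 10.1877 − 3.7046 = 6.4831.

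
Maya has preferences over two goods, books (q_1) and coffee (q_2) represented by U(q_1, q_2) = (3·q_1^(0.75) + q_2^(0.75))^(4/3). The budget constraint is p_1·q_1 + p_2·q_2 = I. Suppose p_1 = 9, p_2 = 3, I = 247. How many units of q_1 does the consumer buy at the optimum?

MU_q_1 ∝ 3·q_1^(-0.25), MU_q_2 ∝ q_2^(-0.25), so MRS = 3·(q_2/q_1)^(0.25) = p_1/p_2.
Hence q_2/q_1 = ((1/3)·p_1/p_2)^(1/(0.25)), i.e. raised to the 4 power.
With the ratio pinned down, the budget gives q_1* = I/(p_1 + p_2·(q_2/q_1)) and q_2* = (q_2/q_1)·q_1*.
Numerically q_2/q_1 = 1, so q_1* = 247/(9 + 3·1) = 20.5833.

q_1* = 20.5833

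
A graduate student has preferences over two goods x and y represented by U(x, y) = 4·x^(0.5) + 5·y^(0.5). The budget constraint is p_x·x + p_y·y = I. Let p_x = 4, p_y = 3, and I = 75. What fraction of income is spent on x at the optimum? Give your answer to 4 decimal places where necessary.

share on x = 0.3243

MU_x ∝ 4·x^(-0.5), MU_y ∝ 5·y^(-0.5), so MRS = (4/5)·(y/x)^(0.5) = p_x/p_y.
Solve for the ratio: y/x = [(5/4)·p_x/p_y]^(2).
Substitute y = (y/x)·x into the budget: x* = I/(p_x + p_y·(y/x)).
Numerically y/x = 2.777778, so x* = 75/(4 + 3·2.777778) = 6.0811 and y* = 2.777778·6.0811 = 16.8919.
Expenditure on x: 4·6.0811 = 24.3243; share = 0.3243.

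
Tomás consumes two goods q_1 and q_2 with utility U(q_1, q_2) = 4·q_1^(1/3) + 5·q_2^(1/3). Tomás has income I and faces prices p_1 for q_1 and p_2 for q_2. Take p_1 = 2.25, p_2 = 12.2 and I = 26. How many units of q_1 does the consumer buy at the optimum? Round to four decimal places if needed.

MRS = MU_q_1/MU_q_2 = (4/5)·(q_2/q_1)^(2/3). Set equal to p_1/p_2.
Solve for the ratio: q_2/q_1 = [(5/4)·p_1/p_2]^(1.5).
With the ratio pinned down, the budget gives q_1* = I/(p_1 + p_2·(q_2/q_1)) and q_2* = (q_2/q_1)·q_1*.
Numerically q_2/q_1 = 0.110688, so q_1* = 26/(2.25 + 12.2·0.110688) = 7.2214.

q_1* = 7.2214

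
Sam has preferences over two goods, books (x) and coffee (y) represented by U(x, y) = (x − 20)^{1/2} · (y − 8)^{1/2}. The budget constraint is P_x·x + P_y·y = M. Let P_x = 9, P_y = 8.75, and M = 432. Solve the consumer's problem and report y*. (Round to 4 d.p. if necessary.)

This is Cobb-Douglas in (x−20, y−8): tangency gives 0.5·P_y·(y−8) = 0.5·P_x·(x−20).
After buying the subsistence bundle (20, 8), a share 0.5 of the remaining income goes to x: x* = 20 + 0.5·(M − 20P_x − 8P_y)/P_x.
Discretionary income = 432 − 20·9 − 8·8.75 = 182; y* = 8 + 0.5·182/8.75 = 18.4.

y* = 18.4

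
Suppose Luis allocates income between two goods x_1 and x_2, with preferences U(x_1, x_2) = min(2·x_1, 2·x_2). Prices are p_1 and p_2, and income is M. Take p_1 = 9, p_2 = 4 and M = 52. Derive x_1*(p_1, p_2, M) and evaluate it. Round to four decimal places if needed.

With perfect complements, no substitution: consume in ratio x_1:x_2 = 2:2.
Budget: p_1·x_1 + p_2·x_1 = M, so (2·p_1 + 2·p_2)·x_1 = 2·M.
Demand: x_1*(p_1,p_2,M) = 2·M/(2·p_1 + 2·p_2), x_2* = 2·M/(2·p_1 + 2·p_2).
Here 2·9 + 2·4 = 26, giving x_1* = 4.

x_1* = 4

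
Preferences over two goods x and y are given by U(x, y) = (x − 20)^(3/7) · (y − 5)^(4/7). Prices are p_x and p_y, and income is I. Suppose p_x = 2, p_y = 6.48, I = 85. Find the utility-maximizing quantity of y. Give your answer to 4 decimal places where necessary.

y* = 6.1111

Substituting into the budget: x* = 20 + 3/7·(I − 20·p_x − 5·p_y)/p_x, and y* = 5 + 4/7·(…)/p_y.
Discretionary income = 85 − 20·2 − 5·6.48 = 12.6; y* = 5 + 4/7·12.6/6.48 = 6.1111.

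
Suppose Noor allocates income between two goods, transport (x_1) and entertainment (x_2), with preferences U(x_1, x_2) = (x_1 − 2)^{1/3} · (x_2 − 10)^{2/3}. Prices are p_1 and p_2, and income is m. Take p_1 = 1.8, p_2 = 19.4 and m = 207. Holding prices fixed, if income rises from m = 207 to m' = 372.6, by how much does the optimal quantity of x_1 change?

This is Cobb-Douglas in (x_1−2, x_2−10): tangency gives 1/3·p_2·(x_2−10) = 2/3·p_1·(x_1−2).
After buying the subsistence bundle (2, 10), a share 1/3 of the remaining income goes to x_1: x_1* = 2 + 1/3·(m − 2p_1 − 10p_2)/p_1.
Discretionary income = 207 − 2·1.8 − 10·19.4 = 9.4; x_1* = 2 + 1/3·9.4/1.8 = 3.7407.
At m' = 372.6: x_1* = 34.4074. Change: 34.4074 − 3.7407 = 30.6667.

Δx_1* = 30.6667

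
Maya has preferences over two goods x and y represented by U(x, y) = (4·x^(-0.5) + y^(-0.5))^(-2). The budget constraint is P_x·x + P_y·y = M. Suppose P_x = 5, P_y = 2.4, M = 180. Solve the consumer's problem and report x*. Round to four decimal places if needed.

MRS = MU_x/MU_y = 4·(y/x)^(1.5). Set equal to P_x/P_y.
Solve for the ratio: y/x = [(1/4)·P_x/P_y]^(2/3).
With the ratio pinned down, the budget gives x* = M/(P_x + P_y·(y/x)) and y* = (y/x)·x*.
Numerically y/x = 0.64734, so x* = 180/(5 + 2.4·0.64734) = 27.4658.

x* = 27.4658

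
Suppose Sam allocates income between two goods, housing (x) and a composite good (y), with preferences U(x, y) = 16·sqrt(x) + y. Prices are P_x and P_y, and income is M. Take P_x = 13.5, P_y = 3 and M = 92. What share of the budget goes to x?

share on x = 0.4638

MU_x = 8/√x, MU_y = 1. Tangency: 8/√x = P_x/P_y.
Thus x* = (8·P_y/P_x)² — independent of M — with the rest of income spent on y.
Plugging in: x* = (8·3/13.5)² = 3.1605, y* = 16.4444.
Expenditure on x: 13.5·3.1605 = 42.6667; share = 0.4638.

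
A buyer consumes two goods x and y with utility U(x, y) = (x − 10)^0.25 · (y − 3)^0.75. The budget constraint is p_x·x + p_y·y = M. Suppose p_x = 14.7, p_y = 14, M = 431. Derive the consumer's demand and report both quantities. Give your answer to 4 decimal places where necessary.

Discretionary income = 431 − 10·14.7 − 3·14 = 242; x* = 10 + 0.25·242/14.7 = 14.1156; y* = 3 + 0.75·242/14 = 15.9643.

x* = 14.1156, y* = 15.9643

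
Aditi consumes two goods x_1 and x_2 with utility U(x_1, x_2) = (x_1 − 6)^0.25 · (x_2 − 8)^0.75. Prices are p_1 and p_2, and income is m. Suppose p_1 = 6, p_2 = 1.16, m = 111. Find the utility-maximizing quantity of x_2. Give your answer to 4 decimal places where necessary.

x_2* = 50.4914

Let x_1' = x_1−6, x_2' = x_2−8. MRS = (1/3)·x_2'/x_1' = p_1/p_2.
After buying the subsistence bundle (6, 8), a share 0.25 of the remaining income goes to x_1: x_1* = 6 + 0.25·(m − 6p_1 − 8p_2)/p_1.
Discretionary income = 111 − 6·6 − 8·1.16 = 65.72; x_2* = 8 + 0.75·65.72/1.16 = 50.4914.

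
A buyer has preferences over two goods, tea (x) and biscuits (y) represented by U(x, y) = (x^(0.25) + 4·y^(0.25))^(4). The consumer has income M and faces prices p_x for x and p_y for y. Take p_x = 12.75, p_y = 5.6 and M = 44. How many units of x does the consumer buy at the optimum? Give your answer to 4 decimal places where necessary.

x* = 0.369

From the CES first-order condition, (1/4)·(y/x)^(0.75) = p_x/p_y.
Solve for the ratio: y/x = [4·p_x/p_y]^(4/3).
Substitute y = (y/x)·x into the budget: x* = M/(p_x + p_y·(y/x)).
Numerically y/x = 19.018497, so x* = 44/(12.75 + 5.6·19.018497) = 0.369.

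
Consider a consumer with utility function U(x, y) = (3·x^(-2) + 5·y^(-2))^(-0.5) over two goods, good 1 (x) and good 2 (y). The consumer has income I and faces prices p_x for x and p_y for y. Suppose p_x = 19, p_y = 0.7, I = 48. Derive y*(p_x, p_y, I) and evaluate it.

MU_x ∝ 3·x^(-3), MU_y ∝ 5·y^(-3), so MRS = (3/5)·(y/x)^(3) = p_x/p_y.
Solve for the ratio: y/x = [(5/3)·p_x/p_y]^(1/3).
With the ratio pinned down, the budget gives x* = I/(p_x + p_y·(y/x)) and y* = (y/x)·x*.
Numerically y/x = 3.563155, so x* = 48/(19 + 0.7·3.563155) = 2.2332 and y* = 3.563155·2.2332 = 7.9571.

y* = 7.9571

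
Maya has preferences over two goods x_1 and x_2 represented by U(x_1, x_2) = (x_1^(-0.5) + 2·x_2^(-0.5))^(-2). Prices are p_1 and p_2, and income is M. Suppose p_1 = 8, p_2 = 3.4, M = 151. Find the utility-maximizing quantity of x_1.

x_1* = 8.605

MU_x_1 ∝ x_1^(-1.5), MU_x_2 ∝ 2·x_2^(-1.5), so MRS = (1/2)·(x_2/x_1)^(1.5) = p_1/p_2.
Solve for the ratio: x_2/x_1 = [2·p_1/p_2]^(2/3).
With the ratio pinned down, the budget gives x_1* = M/(p_1 + p_2·(x_2/x_1)) and x_2* = (x_2/x_1)·x_1*.
Numerically x_2/x_1 = 2.808196, so x_1* = 151/(8 + 3.4·2.808196) = 8.605.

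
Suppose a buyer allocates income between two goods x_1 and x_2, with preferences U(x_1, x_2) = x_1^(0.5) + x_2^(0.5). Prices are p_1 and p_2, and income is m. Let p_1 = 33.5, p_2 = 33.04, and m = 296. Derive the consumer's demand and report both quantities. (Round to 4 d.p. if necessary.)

From the CES first-order condition, (x_2/x_1)^(0.5) = p_1/p_2.
Solve for the ratio: x_2/x_1 = [p_1/p_2]^(2).
With the ratio pinned down, the budget gives x_1* = m/(p_1 + p_2·(x_2/x_1)) and x_2* = (x_2/x_1)·x_1*.
Numerically x_2/x_1 = 1.028039, so x_1* = 296/(33.5 + 33.04·1.028039) = 4.3874 and x_2* = 1.028039·4.3874 = 4.5104.

x_1* = 4.3874, x_2* = 4.5104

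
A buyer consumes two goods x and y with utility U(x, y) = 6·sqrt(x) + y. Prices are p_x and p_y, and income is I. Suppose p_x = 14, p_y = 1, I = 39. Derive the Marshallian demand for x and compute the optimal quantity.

x* = 0.0459

Solve: √x = 3·p_y/p_x, so x*(p_x,p_y) = (3·p_y/p_x)², and y* = (I − p_x·x*)/p_y.
Plugging in: x* = (3·1/14)² = 0.0459.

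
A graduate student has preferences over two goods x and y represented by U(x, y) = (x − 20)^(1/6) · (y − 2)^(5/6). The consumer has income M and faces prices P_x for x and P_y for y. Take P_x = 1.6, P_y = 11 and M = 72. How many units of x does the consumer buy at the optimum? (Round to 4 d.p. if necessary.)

x* = 21.875

Let x' = x−20, y' = y−2. MRS = (1/5)·y'/x' = P_x/P_y.
After buying the subsistence bundle (20, 2), a share 1/6 of the remaining income goes to x: x* = 20 + 1/6·(M − 20P_x − 2P_y)/P_x.
Discretionary income = 72 − 20·1.6 − 2·11 = 18; x* = 20 + 1/6·18/1.6 = 21.875.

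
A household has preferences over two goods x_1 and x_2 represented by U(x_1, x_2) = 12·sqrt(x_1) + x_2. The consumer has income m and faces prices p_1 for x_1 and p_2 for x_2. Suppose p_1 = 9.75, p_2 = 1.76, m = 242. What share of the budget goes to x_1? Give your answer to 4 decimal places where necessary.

share on x_1 = 0.0473

Set MRS = p_1/p_2: 6·x_1^(−1/2) = p_1/p_2.
Thus x_1* = (6·p_2/p_1)² — independent of m — with the rest of income spent on x_2.
Plugging in: x_1* = (6·1.76/9.75)² = 1.1731, x_2* = 131.0015.
Expenditure on x_1: 9.75·1.1731 = 11.4373; share = 0.0473.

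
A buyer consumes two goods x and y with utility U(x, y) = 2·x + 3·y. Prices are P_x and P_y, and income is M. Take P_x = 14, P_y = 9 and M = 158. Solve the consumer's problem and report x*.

x* = 0

Linear utility — the consumer picks whichever good has higher MU/price: 2/14 = 0.1429 vs 3/9 = 0.3333.
y gives more utility per dollar, so spend all income on y: y* = M/P_y, x* = 0.
Numerically: x* = 0, y* = 17.5556.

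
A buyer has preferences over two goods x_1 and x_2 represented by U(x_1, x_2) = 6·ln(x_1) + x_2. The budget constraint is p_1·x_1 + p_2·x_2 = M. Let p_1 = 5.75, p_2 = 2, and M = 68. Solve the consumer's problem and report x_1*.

MU_x_1 = 6/x_1, MU_x_2 = 1. Tangency: 6/x_1 = p_1/p_2.
So x_1*(p_1,p_2) = 6·p_2/p_1, independent of income; and x_2* = (M − 6·p_2)/p_2.
At the given prices: x_1* = 6·2/5.75 = 2.087.

x_1* = 2.087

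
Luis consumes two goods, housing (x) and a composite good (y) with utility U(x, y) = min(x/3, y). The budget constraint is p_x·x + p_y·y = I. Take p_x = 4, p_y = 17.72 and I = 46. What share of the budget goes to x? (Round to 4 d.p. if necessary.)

share on x = 0.4038

Here 3·4 + 17.72 = 29.72, giving x* = 4.6433 and y* = 1.5478.
Expenditure on x: 4·4.6433 = 18.5734; share = 0.4038.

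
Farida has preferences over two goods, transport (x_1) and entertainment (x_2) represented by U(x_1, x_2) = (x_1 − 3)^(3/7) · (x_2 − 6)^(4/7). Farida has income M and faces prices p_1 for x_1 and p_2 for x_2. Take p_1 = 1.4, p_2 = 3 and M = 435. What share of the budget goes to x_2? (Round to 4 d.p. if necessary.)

share on x_2 = 0.5836

MRS = (3/4)·(x_2−6)/(x_1−3). Tangency with p_1/p_2 gives x_2−6 = (4/3)·(p_1/p_2)·(x_1−3).
After buying the subsistence bundle (3, 6), a share 3/7 of the remaining income goes to x_1: x_1* = 3 + 3/7·(M − 3p_1 − 6p_2)/p_1.
Discretionary income = 435 − 3·1.4 − 6·3 = 412.8; x_1* = 3 + 3/7·412.8/1.4 = 129.3673; x_2* = 6 + 4/7·412.8/3 = 84.6286.
Expenditure on x_2: 3·84.6286 = 253.8857; share = 0.5836.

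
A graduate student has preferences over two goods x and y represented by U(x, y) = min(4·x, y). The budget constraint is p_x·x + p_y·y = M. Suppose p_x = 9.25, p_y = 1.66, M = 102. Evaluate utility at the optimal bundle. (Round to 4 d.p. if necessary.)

With perfect complements, no substitution: consume in ratio x:y = 1:4.
Budget: p_x·x + p_y·4·x = M, so (p_x + 4·p_y)·x = M.
Demand: x*(p_x,p_y,M) = M/(p_x + 4·p_y), y* = 4·M/(p_x + 4·p_y).
Here 9.25 + 4·1.66 = 15.89, giving x* = 6.4191 and y* = 25.6765.
Utility at the optimum: U(6.4191, 25.6765) = 25.6765.

V = 25.6765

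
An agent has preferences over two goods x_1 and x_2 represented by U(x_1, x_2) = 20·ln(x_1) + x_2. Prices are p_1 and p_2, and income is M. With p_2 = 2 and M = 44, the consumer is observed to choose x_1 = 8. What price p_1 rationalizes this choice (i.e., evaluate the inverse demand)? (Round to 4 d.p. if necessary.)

Set MRS = p_1/p_2: (20/x_1)/1 = p_1/p_2.
So x_1*(p_1,p_2) = 20·p_2/p_1, independent of income; and x_2* = (M − 20·p_2)/p_2.
Set x_1* = 8 in the demand function and solve for p_1: p_1 = 5.

p_1 = 5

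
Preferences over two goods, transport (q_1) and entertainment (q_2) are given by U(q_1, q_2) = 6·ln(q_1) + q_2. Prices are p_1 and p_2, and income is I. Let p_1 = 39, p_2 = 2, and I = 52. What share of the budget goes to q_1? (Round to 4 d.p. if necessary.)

share on q_1 = 0.2308

So q_1*(p_1,p_2) = 6·p_2/p_1, independent of income; and q_2* = (I − 6·p_2)/p_2.
At the given prices: q_1* = 6·2/39 = 0.3077, and q_2* = 20.
Expenditure on q_1: 39·0.3077 = 12; share = 0.2308.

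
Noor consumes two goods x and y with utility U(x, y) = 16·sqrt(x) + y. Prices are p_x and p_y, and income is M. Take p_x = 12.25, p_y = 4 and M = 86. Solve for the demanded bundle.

Set MRS = p_x/p_y: 8·x^(−1/2) = p_x/p_y.
Solve: √x = 8·p_y/p_x, so x*(p_x,p_y) = (8·p_y/p_x)², and y* = (M − p_x·x*)/p_y.
Plugging in: x* = (8·4/12.25)² = 6.8238, y* = 0.602.

x* = 6.8238, y* = 0.602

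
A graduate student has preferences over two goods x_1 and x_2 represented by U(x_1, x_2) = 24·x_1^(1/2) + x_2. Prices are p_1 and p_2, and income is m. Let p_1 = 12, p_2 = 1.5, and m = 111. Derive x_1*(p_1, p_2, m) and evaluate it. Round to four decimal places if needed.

x_1* = 2.25

Utility is quasi-linear in x_2; the FOC for x_1 is 12/√x_1 = p_1/p_2.
Thus x_1* = (12·p_2/p_1)² — independent of m — with the rest of income spent on x_2.
Plugging in: x_1* = (12·1.5/12)² = 2.25.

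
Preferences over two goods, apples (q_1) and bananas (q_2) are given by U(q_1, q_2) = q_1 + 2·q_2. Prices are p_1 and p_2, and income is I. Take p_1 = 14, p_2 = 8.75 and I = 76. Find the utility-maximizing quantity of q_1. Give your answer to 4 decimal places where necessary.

Linear utility — the consumer picks whichever good has higher MU/price: 1/14 = 0.0714 vs 2/8.75 = 0.2286.
q_2 gives more utility per dollar, so spend all income on q_2: q_2* = I/p_2, q_1* = 0.
Numerically: q_1* = 0, q_2* = 8.6857.

q_1* = 0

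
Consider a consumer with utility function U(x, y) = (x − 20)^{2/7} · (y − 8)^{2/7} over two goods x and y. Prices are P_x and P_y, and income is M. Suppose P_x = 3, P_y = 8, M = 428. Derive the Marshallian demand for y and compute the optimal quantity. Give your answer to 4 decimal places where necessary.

This is Cobb-Douglas in (x−20, y−8): tangency gives 2/7·P_y·(y−8) = 2/7·P_x·(x−20).
After buying the subsistence bundle (20, 8), a share 0.5 of the remaining income goes to x: x* = 20 + 0.5·(M − 20P_x − 8P_y)/P_x.
Discretionary income = 428 − 20·3 − 8·8 = 304; y* = 8 + 0.5·304/8 = 27.

y* = 27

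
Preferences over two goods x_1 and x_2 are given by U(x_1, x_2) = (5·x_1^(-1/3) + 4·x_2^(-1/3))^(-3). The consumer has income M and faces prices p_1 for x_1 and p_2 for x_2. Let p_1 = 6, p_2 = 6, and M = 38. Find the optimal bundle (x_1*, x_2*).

MRS = MU_x_1/MU_x_2 = (5/4)·(x_2/x_1)^(4/3). Set equal to p_1/p_2.
Hence x_2/x_1 = ((4/5)·p_1/p_2)^(1/(4/3)), i.e. raised to the 0.75 power.
Substitute x_2 = (x_2/x_1)·x_1 into the budget: x_1* = M/(p_1 + p_2·(x_2/x_1)).
Numerically x_2/x_1 = 0.845897, so x_1* = 38/(6 + 6·0.845897) = 3.431 and x_2* = 0.845897·3.431 = 2.9023.

x_1* = 3.431, x_2* = 2.9023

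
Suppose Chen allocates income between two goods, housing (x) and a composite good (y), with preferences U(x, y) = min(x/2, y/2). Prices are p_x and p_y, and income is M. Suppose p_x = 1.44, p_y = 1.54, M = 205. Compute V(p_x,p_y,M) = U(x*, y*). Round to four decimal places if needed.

V = 34.396

Leontief preferences: the optimum is at the kink where x/2 = y/2, i.e. y = x.
Budget: p_x·x + p_y·x = M, so (2·p_x + 2·p_y)·x = 2·M.
Demand: x*(p_x,p_y,M) = 2·M/(2·p_x + 2·p_y), y* = 2·M/(2·p_x + 2·p_y).
Here 2·1.44 + 2·1.54 = 5.96, giving x* = 68.7919 and y* = 68.7919.
Utility at the optimum: U(68.7919, 68.7919) = 34.396.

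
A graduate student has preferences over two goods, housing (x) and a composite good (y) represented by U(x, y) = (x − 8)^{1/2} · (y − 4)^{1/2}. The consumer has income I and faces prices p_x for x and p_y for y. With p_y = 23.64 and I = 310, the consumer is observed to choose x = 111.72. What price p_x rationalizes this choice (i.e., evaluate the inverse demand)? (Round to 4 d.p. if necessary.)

p_x = 1

This is Cobb-Douglas in (x−8, y−4): tangency gives 0.5·p_y·(y−4) = 0.5·p_x·(x−8).
Substituting into the budget: x* = 8 + 0.5·(I − 8·p_x − 4·p_y)/p_x, and y* = 4 + 0.5·(…)/p_y.
Set x* = 111.72 in the demand function and solve for p_x: p_x = 1.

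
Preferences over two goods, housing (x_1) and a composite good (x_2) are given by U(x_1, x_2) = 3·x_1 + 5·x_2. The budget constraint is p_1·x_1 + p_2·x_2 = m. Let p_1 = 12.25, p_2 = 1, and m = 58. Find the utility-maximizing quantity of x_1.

Linear utility — the consumer picks whichever good has higher MU/price: 3/12.25 = 0.2449 vs 5/1 = 5.
x_2 gives more utility per dollar, so spend all income on x_2: x_2* = m/p_2, x_1* = 0.
Numerically: x_1* = 0, x_2* = 58.

x_1* = 0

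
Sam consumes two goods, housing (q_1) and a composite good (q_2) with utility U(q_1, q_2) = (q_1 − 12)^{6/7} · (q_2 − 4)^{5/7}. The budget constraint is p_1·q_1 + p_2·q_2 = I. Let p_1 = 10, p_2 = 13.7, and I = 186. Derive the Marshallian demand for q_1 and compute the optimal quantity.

MRS = (6/5)·(q_2−4)/(q_1−12). Tangency with p_1/p_2 gives q_2−4 = (5/6)·(p_1/p_2)·(q_1−12).
After buying the subsistence bundle (12, 4), a share 6/11 of the remaining income goes to q_1: q_1* = 12 + 6/11·(I − 12p_1 − 4p_2)/p_1.
Discretionary income = 186 − 12·10 − 4·13.7 = 11.2; q_1* = 12 + 6/11·11.2/10 = 12.6109.

q_1* = 12.6109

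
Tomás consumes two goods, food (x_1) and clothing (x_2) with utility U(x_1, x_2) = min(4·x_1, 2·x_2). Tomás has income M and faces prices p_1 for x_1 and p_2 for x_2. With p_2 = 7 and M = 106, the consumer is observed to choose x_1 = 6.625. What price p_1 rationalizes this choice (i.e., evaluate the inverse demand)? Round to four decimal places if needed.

Leontief preferences: the optimum is at the kink where x_1/2 = x_2/4, i.e. x_2 = 2·x_1.
Budget: p_1·x_1 + p_2·2·x_1 = M, so (2·p_1 + 4·p_2)·x_1 = 2·M.
Demand: x_1*(p_1,p_2,M) = 2·M/(2·p_1 + 4·p_2), x_2* = 4·M/(2·p_1 + 4·p_2).
Set x_1* = 6.625 in the demand function and solve for p_1: p_1 = 2.

p_1 = 2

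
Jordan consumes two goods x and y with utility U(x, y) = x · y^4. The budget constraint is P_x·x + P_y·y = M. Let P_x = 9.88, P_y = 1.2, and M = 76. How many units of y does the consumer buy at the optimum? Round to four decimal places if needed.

Tangency: MRS = (1/4)·y/x = P_x/P_y.
So P_y·y = 4·P_x·x; combined with the budget, a share 0.2 of income goes to x.
Demand: x*(P_x,P_y,M) = 0.2·M/P_x and y* = 0.8·M/P_y.
At P_x=9.88, P_y=1.2, M=76: y* = 0.8·76/1.2 = 50.6667.

y* = 50.6667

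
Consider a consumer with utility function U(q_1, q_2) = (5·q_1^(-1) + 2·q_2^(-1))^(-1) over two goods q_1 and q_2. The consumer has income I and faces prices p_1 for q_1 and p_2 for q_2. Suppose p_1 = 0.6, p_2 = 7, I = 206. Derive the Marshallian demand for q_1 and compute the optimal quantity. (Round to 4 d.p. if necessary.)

MRS = MU_q_1/MU_q_2 = (5/2)·(q_2/q_1)^(2). Set equal to p_1/p_2.
Hence q_2/q_1 = ((2/5)·p_1/p_2)^(1/(2)), i.e. raised to the 0.5 power.
Substitute q_2 = (q_2/q_1)·q_1 into the budget: q_1* = I/(p_1 + p_2·(q_2/q_1)).
Numerically q_2/q_1 = 0.185164, so q_1* = 206/(0.6 + 7·0.185164) = 108.6413.

q_1* = 108.6413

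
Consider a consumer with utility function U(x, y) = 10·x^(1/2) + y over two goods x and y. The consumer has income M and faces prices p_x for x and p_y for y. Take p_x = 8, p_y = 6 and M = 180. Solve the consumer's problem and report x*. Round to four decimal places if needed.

MU_x = 5/√x, MU_y = 1. Tangency: 5/√x = p_x/p_y.
Thus x* = (5·p_y/p_x)² — independent of M — with the rest of income spent on y.
Plugging in: x* = (5·6/8)² = 14.0625.

x* = 14.0625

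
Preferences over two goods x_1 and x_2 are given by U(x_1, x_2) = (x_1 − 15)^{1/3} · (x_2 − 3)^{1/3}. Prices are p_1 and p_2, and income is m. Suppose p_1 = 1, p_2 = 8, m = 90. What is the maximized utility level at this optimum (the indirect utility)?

After buying the subsistence bundle (15, 3), a share 0.5 of the remaining income goes to x_1: x_1* = 15 + 0.5·(m − 15p_1 − 3p_2)/p_1.
Discretionary income = 90 − 15·1 − 3·8 = 51; x_1* = 15 + 0.5·51/1 = 40.5; x_2* = 3 + 0.5·51/8 = 6.1875.
Utility at the optimum: U(40.5, 6.1875) = 4.3318.

V = 4.3318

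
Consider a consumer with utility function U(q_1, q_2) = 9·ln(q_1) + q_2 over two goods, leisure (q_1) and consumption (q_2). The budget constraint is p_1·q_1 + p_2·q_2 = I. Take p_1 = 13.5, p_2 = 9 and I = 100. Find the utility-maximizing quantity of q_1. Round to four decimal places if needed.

Set MRS = p_1/p_2: (9/q_1)/1 = p_1/p_2.
So q_1*(p_1,p_2) = 9·p_2/p_1, independent of income; and q_2* = (I − 9·p_2)/p_2.
At the given prices: q_1* = 9·9/13.5 = 6.

q_1* = 6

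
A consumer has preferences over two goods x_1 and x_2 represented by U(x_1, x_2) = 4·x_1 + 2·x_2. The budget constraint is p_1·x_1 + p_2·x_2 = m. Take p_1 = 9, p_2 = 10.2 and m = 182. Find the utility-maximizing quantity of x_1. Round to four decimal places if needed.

Perfect substitutes: compare marginal utility per dollar. 4/p_1 vs 2/p_2 → 0.4444 vs 0.1961.
x_1 gives more utility per dollar, so spend all income on x_1: x_1* = m/p_1, x_2* = 0.
Numerically: x_1* = 20.2222, x_2* = 0.

x_1* = 20.2222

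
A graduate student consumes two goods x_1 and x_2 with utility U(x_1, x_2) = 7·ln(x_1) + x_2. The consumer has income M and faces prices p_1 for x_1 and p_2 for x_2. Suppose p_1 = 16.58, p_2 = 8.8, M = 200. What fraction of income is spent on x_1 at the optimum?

MU_x_1 = 7/x_1, MU_x_2 = 1. Tangency: 7/x_1 = p_1/p_2.
So x_1*(p_1,p_2) = 7·p_2/p_1, independent of income; and x_2* = (M − 7·p_2)/p_2.
At the given prices: x_1* = 7·8.8/16.58 = 3.7153, and x_2* = 15.7273.
Expenditure on x_1: 16.58·3.7153 = 61.6; share = 0.308.

share on x_1 = 0.308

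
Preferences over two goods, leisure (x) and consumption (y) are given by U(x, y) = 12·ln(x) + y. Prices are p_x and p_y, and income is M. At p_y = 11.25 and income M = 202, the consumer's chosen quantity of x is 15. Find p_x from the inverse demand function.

p_x = 9

MU_x = 12/x, MU_y = 1. Tangency: 12/x = p_x/p_y.
So x*(p_x,p_y) = 12·p_y/p_x, independent of income; and y* = (M − 12·p_y)/p_y.
Set x* = 15 in the demand function and solve for p_x: p_x = 9.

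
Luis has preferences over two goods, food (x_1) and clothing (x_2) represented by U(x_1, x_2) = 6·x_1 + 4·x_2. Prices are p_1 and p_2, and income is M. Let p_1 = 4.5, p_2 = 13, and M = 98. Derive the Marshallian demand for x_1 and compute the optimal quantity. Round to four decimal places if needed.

x_1* = 21.7778

x_1 gives more utility per dollar, so spend all income on x_1: x_1* = M/p_1, x_2* = 0.
Numerically: x_1* = 21.7778, x_2* = 0.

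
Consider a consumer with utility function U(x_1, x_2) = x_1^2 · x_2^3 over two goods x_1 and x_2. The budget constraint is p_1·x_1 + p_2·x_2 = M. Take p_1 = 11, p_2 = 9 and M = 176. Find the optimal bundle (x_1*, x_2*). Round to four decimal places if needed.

x_1* = 6.4, x_2* = 11.7333

MU_x_1/MU_x_2 = (2·x_2)/(3·x_1); tangency sets this equal to p_1/p_2.
Rearranging, p_2·x_2 = (3/2)·p_1·x_1. Substituting into the budget gives p_1·x_1·(1 + (3/2)) = M.
Demand: x_1*(p_1,p_2,M) = 0.4·M/p_1 and x_2* = 0.6·M/p_2.
At p_1=11, p_2=9, M=176: x_1* = 0.4·176/11 = 6.4, x_2* = 11.7333.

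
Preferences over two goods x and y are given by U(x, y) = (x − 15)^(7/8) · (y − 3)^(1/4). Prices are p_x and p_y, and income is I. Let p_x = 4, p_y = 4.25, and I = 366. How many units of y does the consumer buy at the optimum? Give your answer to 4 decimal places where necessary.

Let x' = x−15, y' = y−3. MRS = (7/2)·y'/x' = p_x/p_y.
Substituting into the budget: x* = 15 + 7/9·(I − 15·p_x − 3·p_y)/p_x, and y* = 3 + 2/9·(…)/p_y.
Discretionary income = 366 − 15·4 − 3·4.25 = 293.25; y* = 3 + 2/9·293.25/4.25 = 18.3333.

y* = 18.3333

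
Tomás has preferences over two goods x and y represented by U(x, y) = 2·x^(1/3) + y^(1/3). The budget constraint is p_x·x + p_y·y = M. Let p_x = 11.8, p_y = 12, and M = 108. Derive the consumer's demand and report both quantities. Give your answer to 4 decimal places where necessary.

MU_x ∝ 2·x^(-2/3), MU_y ∝ y^(-2/3), so MRS = 2·(y/x)^(2/3) = p_x/p_y.
Solve for the ratio: y/x = [(1/2)·p_x/p_y]^(1.5).
Substitute y = (y/x)·x into the budget: x* = M/(p_x + p_y·(y/x)).
Numerically y/x = 0.344751, so x* = 108/(11.8 + 12·0.344751) = 6.7767 and y* = 0.344751·6.7767 = 2.3363.

x* = 6.7767, y* = 2.3363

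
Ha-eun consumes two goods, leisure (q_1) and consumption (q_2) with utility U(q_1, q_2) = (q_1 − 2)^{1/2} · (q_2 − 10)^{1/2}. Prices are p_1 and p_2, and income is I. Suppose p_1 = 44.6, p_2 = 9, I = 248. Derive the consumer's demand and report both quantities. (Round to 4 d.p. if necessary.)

MRS = (q_2−10)/(q_1−2). Tangency with p_1/p_2 gives q_2−10 = (p_1/p_2)·(q_1−2).
Substituting into the budget: q_1* = 2 + 0.5·(I − 2·p_1 − 10·p_2)/p_1, and q_2* = 10 + 0.5·(…)/p_2.
Discretionary income = 248 − 2·44.6 − 10·9 = 68.8; q_1* = 2 + 0.5·68.8/44.6 = 2.7713; q_2* = 10 + 0.5·68.8/9 = 13.8222.

q_1* = 2.7713, q_2* = 13.8222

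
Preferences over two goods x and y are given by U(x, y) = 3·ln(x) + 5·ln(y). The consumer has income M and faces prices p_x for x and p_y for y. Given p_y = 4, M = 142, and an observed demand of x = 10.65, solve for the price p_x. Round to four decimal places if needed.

MU_x/MU_y = (3·y)/(5·x); tangency sets this equal to p_x/p_y.
So 3·p_y·y = 5·p_x·x; combined with the budget, a share 0.375 of income goes to x.
Demand: x*(p_x,p_y,M) = 0.375·M/p_x and y* = 0.625·M/p_y.
Set x* = 10.65 in the demand function and solve for p_x: p_x = 5.

p_x = 5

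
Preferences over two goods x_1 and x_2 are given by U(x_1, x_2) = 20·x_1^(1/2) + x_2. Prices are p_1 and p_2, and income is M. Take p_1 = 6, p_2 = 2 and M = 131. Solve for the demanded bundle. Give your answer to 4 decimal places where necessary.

x_1* = 11.1111, x_2* = 32.1667

Set MRS = p_1/p_2: 10·x_1^(−1/2) = p_1/p_2.
Thus x_1* = (10·p_2/p_1)² — independent of M — with the rest of income spent on x_2.
Plugging in: x_1* = (10·2/6)² = 11.1111, x_2* = 32.1667.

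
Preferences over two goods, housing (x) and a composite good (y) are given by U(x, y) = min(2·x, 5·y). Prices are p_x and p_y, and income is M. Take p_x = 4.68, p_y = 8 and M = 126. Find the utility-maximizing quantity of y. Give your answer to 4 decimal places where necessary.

y* = 6.3959

With perfect complements, no substitution: consume in ratio x:y = 5:2.
Budget: p_x·x + p_y·(2/5)·x = M, so (5·p_x + 2·p_y)·x = 5·M.
Demand: x*(p_x,p_y,M) = 5·M/(5·p_x + 2·p_y), y* = 2·M/(5·p_x + 2·p_y).
Here 5·4.68 + 2·8 = 39.4, giving y* = 6.3959.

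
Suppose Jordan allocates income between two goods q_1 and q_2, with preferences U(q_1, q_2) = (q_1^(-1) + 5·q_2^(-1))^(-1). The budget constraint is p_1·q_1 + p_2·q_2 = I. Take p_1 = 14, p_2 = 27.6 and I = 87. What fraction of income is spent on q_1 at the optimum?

From the CES first-order condition, (1/5)·(q_2/q_1)^(2) = p_1/p_2.
Hence q_2/q_1 = (5·p_1/p_2)^(1/(2)), i.e. raised to the 0.5 power.
With the ratio pinned down, the budget gives q_1* = I/(p_1 + p_2·(q_2/q_1)) and q_2* = (q_2/q_1)·q_1*.
Numerically q_2/q_1 = 1.592555, so q_1* = 87/(14 + 27.6·1.592555) = 1.5012 and q_2* = 1.592555·1.5012 = 2.3907.
Expenditure on q_1: 14·1.5012 = 21.0165; share = 0.2416.

share on q_1 = 0.2416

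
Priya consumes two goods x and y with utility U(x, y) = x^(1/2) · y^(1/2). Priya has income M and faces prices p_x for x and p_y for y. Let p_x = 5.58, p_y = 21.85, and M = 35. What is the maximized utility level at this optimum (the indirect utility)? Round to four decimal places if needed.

V = 1.5849

Tangency: MRS = y/x = p_x/p_y.
So 0.5·p_y·y = 0.5·p_x·x; combined with the budget, a share 0.5 of income goes to x.
Demand: x*(p_x,p_y,M) = 0.5·M/p_x and y* = 0.5·M/p_y.
At p_x=5.58, p_y=21.85, M=35: x* = 0.5·35/5.58 = 3.1362, y* = 0.8009.
Utility at the optimum: U(3.1362, 0.8009) = 1.5849.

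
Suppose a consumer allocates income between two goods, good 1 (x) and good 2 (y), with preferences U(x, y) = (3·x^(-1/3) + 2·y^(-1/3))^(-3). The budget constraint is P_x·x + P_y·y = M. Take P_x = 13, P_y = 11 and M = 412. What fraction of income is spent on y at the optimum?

share on y = 0.4144

MU_x ∝ 3·x^(-4/3), MU_y ∝ 2·y^(-4/3), so MRS = (3/2)·(y/x)^(4/3) = P_x/P_y.
Solve for the ratio: y/x = [(2/3)·P_x/P_y]^(0.75).
Substitute y = (y/x)·x into the budget: x* = M/(P_x + P_y·(y/x)).
Numerically y/x = 0.836266, so x* = 412/(13 + 11·0.836266) = 18.5595 and y* = 0.836266·18.5595 = 15.5206.
Expenditure on y: 11·15.5206 = 170.7271; share = 0.4144.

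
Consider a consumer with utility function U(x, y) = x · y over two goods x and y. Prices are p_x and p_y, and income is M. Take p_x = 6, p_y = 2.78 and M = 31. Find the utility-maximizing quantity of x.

Demand: x*(p_x,p_y,M) = 0.5·M/p_x and y* = 0.5·M/p_y.
At p_x=6, p_y=2.78, M=31: x* = 0.5·31/6 = 2.5833.

x* = 2.5833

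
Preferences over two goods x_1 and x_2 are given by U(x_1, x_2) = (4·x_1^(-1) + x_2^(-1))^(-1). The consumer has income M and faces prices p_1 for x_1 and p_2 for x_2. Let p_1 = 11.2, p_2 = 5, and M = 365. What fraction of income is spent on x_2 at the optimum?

MRS = MU_x_1/MU_x_2 = 4·(x_2/x_1)^(2). Set equal to p_1/p_2.
Hence x_2/x_1 = ((1/4)·p_1/p_2)^(1/(2)), i.e. raised to the 0.5 power.
Substitute x_2 = (x_2/x_1)·x_1 into the budget: x_1* = M/(p_1 + p_2·(x_2/x_1)).
Numerically x_2/x_1 = 0.748331, so x_1* = 365/(11.2 + 5·0.748331) = 24.4283 and x_2* = 0.748331·24.4283 = 18.2805.
Expenditure on x_2: 5·18.2805 = 91.4025; share = 0.2504.

share on x_2 = 0.2504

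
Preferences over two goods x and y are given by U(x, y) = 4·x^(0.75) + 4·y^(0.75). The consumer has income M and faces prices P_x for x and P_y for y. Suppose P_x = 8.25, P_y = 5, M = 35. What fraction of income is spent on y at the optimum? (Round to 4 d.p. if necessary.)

share on y = 0.8179

Numerically y/x = 7.412006, so x* = 35/(8.25 + 5·7.412006) = 0.7725 and y* = 7.412006·0.7725 = 5.7254.
Expenditure on y: 5·5.7254 = 28.6272; share = 0.8179.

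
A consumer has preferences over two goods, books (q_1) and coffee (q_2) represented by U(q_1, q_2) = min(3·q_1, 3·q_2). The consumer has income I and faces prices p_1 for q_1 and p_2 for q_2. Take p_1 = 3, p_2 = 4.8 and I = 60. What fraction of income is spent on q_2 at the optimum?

share on q_2 = 0.6154

Here 3·3 + 3·4.8 = 23.4, giving q_1* = 7.6923 and q_2* = 7.6923.
Expenditure on q_2: 4.8·7.6923 = 36.9231; share = 0.6154.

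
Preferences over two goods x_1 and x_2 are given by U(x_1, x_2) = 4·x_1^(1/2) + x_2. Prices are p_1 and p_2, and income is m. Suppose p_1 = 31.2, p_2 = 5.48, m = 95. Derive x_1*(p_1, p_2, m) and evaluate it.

Plugging in: x_1* = (2·5.48/31.2)² = 0.1234.

x_1* = 0.1234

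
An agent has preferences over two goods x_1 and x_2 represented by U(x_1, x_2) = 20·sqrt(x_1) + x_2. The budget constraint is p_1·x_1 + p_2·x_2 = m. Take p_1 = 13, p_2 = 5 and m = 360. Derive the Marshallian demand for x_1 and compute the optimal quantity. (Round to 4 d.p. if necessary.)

Utility is quasi-linear in x_2; the FOC for x_1 is 10/√x_1 = p_1/p_2.
Thus x_1* = (10·p_2/p_1)² — independent of m — with the rest of income spent on x_2.
Plugging in: x_1* = (10·5/13)² = 14.7929.

x_1* = 14.7929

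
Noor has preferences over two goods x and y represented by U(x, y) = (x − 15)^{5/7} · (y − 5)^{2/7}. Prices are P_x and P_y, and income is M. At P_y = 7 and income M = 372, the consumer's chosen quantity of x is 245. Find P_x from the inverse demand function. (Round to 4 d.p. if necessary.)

This is Cobb-Douglas in (x−15, y−5): tangency gives 5/7·P_y·(y−5) = 2/7·P_x·(x−15).
After buying the subsistence bundle (15, 5), a share 5/7 of the remaining income goes to x: x* = 15 + 5/7·(M − 15P_x − 5P_y)/P_x.
Set x* = 245 in the demand function and solve for P_x: P_x = 1.

P_x = 1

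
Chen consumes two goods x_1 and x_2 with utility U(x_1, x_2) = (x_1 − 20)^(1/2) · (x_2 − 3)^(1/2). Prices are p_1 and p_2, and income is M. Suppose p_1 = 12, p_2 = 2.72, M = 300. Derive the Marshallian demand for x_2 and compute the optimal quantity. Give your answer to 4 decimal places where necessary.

x_2* = 12.5294

This is Cobb-Douglas in (x_1−20, x_2−3): tangency gives 0.5·p_2·(x_2−3) = 0.5·p_1·(x_1−20).
After buying the subsistence bundle (20, 3), a share 0.5 of the remaining income goes to x_1: x_1* = 20 + 0.5·(M − 20p_1 − 3p_2)/p_1.
Discretionary income = 300 − 20·12 − 3·2.72 = 51.84; x_2* = 3 + 0.5·51.84/2.72 = 12.5294.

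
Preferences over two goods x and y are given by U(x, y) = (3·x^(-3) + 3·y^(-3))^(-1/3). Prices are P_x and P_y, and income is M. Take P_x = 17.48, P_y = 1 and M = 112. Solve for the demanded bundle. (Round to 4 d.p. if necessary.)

x* = 5.7363, y* = 11.7292

MRS = MU_x/MU_y = (y/x)^(4). Set equal to P_x/P_y.
Solve for the ratio: y/x = [P_x/P_y]^(0.25).
Substitute y = (y/x)·x into the budget: x* = M/(P_x + P_y·(y/x)).
Numerically y/x = 2.044727, so x* = 112/(17.48 + 1·2.044727) = 5.7363 and y* = 2.044727·5.7363 = 11.7292.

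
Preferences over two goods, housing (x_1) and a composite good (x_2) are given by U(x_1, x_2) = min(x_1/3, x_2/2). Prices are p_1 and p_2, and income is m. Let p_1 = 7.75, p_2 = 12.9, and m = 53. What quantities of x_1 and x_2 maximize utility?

x_1* = 3.2416, x_2* = 2.1611

With perfect complements, no substitution: consume in ratio x_1:x_2 = 3:2.
Budget: p_1·x_1 + p_2·(2/3)·x_1 = m, so (3·p_1 + 2·p_2)·x_1 = 3·m.
Demand: x_1*(p_1,p_2,m) = 3·m/(3·p_1 + 2·p_2), x_2* = 2·m/(3·p_1 + 2·p_2).
Here 3·7.75 + 2·12.9 = 49.05, giving x_1* = 3.2416 and x_2* = 2.1611.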